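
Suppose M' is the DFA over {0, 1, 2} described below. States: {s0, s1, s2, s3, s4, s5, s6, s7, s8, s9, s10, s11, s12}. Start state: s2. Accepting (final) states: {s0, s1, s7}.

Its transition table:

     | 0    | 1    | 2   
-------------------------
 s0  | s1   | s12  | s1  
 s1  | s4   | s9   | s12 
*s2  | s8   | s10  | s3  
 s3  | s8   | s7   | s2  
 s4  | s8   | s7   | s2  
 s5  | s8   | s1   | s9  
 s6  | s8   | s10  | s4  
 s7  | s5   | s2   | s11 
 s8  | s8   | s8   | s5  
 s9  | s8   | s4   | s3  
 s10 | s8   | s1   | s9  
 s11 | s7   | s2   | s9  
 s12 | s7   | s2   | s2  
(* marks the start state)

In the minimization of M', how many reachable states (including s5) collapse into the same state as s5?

4

First remove the unreachable states {s0,s6}; 11 states remain.
Start with accepting vs non-accepting: {s1,s7} | {s2,s3,s4,s5,s8,s9,s10,s11,s12}.
Refine {s2,s3,s4,s5,s8,s9,s10,s11,s12} on symbol 0: members go to different blocks, giving {s2,s3,s4,s5,s8,s9,s10} and {s11,s12}.
Refine {s2,s3,s4,s5,s8,s9,s10} on symbol 1: members go to different blocks, giving {s3,s4,s5,s10} and {s2,s8,s9}.
Split {s2,s8,s9} by δ(·,1) → {s2,s9} and {s8}.
No further refinement is possible. Final partition (5 blocks): {s1,s7} | {s3,s4,s5,s10} | {s11,s12} | {s2,s9} | {s8}.
State s5 belongs to the block {s3,s4,s5,s10}, which has 4 states.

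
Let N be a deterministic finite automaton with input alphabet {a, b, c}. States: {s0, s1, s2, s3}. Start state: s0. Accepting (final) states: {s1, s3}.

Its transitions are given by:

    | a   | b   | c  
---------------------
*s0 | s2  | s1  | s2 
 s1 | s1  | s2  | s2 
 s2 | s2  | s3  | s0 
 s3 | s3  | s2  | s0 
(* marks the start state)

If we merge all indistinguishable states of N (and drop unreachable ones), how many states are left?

Every state is reachable, so we keep all 4.
Initial partition by acceptance: {s1,s3} | {s0,s2}.
The partition is now stable with 2 blocks: {s1,s3} | {s0,s2}.

2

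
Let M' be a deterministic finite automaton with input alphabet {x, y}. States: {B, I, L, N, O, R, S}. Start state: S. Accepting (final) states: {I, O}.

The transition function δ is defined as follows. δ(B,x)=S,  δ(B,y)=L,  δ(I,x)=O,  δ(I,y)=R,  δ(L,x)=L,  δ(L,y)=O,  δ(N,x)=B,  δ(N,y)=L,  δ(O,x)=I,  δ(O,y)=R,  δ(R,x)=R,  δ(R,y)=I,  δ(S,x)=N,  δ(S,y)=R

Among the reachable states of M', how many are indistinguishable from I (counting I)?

Initial partition by acceptance: {I,O} | {B,L,N,R,S}.
Split {B,L,N,R,S} by δ(·,y) → {B,N,S} and {L,R}.
The partition is now stable with 3 blocks: {I,O} | {B,N,S} | {L,R}.
The equivalence class containing I is {I,O}, of size 2.

2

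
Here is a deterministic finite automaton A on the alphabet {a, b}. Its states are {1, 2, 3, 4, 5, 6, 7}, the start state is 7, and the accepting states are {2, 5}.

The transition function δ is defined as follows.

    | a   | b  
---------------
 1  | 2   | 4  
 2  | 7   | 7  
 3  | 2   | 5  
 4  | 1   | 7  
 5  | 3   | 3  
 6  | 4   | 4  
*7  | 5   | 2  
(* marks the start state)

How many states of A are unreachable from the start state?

BFS from 7 reaches {2, 3, 5, 7}; the 3 state(s) 1, 4, 6 are never visited.

3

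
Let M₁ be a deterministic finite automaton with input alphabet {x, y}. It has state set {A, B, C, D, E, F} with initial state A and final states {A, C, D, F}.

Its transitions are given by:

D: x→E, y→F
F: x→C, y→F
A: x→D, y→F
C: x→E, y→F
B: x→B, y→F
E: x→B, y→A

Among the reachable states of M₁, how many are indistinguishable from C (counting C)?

2

P0 = {A,C,D,F} | {B,E}.
Split {A,C,D,F} by δ(·,x) → {A,F} and {C,D}.
The partition is now stable with 3 blocks: {A,F} | {B,E} | {C,D}.
State C belongs to the block {C,D}, which has 2 states.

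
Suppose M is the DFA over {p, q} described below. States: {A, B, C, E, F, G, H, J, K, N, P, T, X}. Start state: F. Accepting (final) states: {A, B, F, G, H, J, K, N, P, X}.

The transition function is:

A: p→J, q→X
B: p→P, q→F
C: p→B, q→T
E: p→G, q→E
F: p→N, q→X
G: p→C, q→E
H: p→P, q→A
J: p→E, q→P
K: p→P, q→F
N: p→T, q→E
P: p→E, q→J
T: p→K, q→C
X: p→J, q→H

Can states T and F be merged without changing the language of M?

No

All states are reachable from the start state.
Initial partition by acceptance: {A,B,F,G,H,J,K,N,P,X} | {C,E,T}.
On input p, block {A,B,F,G,H,J,K,N,P,X} splits into {A,B,F,H,K,X} and {G,J,N,P}.
Split {C,E,T} by δ(·,p) → {C,T} and {E}.
On input p, block {G,J,N,P} splits into {G,N} and {J,P}.
Refine {A,B,F,H,K,X} on symbol p: members go to different blocks, giving {A,B,H,K,X} and {F}.
On input q, block {A,B,H,K,X} splits into {A,H,X} and {B,K}.
The partition is now stable with 7 blocks: {A,H,X} | {C,T} | {G,N} | {E} | {J,P} | {F} | {B,K}.
T and F end up in different blocks, so they are distinguishable. For instance, the string 'ε' is accepted from only F.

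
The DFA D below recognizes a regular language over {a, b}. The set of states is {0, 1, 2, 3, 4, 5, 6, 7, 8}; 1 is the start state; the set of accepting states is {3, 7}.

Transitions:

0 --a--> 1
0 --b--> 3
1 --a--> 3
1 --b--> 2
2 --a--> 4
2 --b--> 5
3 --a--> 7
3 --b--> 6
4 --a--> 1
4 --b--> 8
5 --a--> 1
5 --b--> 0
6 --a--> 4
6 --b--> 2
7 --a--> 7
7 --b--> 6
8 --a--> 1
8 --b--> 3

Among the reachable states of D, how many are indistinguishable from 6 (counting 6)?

Every state is reachable, so we keep all 9.
P0 = {3,7} | {0,1,2,4,5,6,8}.
On input a, block {0,1,2,4,5,6,8} splits into {0,2,4,5,6,8} and {1}.
Refine {0,2,4,5,6,8} on symbol a: members go to different blocks, giving {0,4,5,8} and {2,6}.
Split {0,4,5,8} by δ(·,b) → {0,8} and {4,5}.
Refine {2,6} on symbol b: members go to different blocks, giving {2} and {6}.
The partition is now stable with 6 blocks: {3,7} | {0,8} | {1} | {2} | {4,5} | {6}.
The equivalence class containing 6 is {6}, of size 1.

1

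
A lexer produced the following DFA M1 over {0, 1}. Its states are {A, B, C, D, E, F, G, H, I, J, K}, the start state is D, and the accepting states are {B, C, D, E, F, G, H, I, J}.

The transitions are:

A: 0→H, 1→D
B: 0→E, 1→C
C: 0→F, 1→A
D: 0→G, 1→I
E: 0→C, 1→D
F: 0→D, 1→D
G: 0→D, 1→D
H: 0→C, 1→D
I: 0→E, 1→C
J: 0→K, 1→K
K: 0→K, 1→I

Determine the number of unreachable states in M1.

Starting at D and following transitions, the reachable set is {A, C, D, E, F, G, H, I}. That leaves B, J, K unreachable — 3 in total.

3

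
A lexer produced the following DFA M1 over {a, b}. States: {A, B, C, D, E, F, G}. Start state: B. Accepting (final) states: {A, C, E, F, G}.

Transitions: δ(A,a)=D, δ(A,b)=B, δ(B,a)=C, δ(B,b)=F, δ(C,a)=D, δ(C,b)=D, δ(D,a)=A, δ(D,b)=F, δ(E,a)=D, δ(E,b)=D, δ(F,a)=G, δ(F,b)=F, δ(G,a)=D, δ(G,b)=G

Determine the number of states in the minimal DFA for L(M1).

Reachable states from the start: {A,B,C,D,F,G}. Unreachable: {E} — drop them.
P0 = {A,C,F,G} | {B,D}.
On input a, block {A,C,F,G} splits into {A,C,G} and {F}.
Split {A,C,G} by δ(·,b) → {A,C} and {G}.
The partition is now stable with 4 blocks: {A,C} | {B,D} | {F} | {G}.

4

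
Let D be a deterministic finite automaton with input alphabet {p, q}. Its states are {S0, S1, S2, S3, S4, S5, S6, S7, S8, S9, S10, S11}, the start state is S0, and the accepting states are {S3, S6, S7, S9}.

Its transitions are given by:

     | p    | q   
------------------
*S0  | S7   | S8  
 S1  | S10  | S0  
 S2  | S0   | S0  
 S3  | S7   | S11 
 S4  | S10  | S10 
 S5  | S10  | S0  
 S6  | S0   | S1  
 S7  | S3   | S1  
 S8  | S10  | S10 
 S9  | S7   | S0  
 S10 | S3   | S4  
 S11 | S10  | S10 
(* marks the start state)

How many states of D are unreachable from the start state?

BFS from S0 reaches {S0, S1, S3, S4, S7, S8, S10, S11}; the 4 state(s) S2, S5, S6, S9 are never visited.

4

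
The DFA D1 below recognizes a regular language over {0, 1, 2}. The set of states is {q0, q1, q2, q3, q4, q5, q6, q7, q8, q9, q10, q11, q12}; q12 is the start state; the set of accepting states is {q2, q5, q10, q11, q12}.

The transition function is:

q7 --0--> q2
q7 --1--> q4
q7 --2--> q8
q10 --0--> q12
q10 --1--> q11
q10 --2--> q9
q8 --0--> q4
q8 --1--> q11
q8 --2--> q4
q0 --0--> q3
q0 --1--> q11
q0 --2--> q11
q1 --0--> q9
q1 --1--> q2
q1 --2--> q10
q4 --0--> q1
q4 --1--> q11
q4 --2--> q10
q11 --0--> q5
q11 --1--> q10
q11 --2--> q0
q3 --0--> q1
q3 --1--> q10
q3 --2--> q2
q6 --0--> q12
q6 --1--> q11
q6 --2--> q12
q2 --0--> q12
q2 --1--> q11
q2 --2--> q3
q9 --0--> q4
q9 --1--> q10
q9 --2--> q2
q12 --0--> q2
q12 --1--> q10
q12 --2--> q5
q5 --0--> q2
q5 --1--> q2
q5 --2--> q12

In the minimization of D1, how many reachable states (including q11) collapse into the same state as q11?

First remove the unreachable states {q6,q7,q8}; 10 states remain.
Initial partition by acceptance: {q2,q5,q10,q11,q12} | {q0,q1,q3,q4,q9}.
On input 2, block {q2,q5,q10,q11,q12} splits into {q2,q10,q11} and {q5,q12}.
Stable partition: {q2,q10,q11} | {q0,q1,q3,q4,q9} | {q5,q12} — 3 equivalence classes.
State q11 belongs to the block {q2,q10,q11}, which has 3 states.

3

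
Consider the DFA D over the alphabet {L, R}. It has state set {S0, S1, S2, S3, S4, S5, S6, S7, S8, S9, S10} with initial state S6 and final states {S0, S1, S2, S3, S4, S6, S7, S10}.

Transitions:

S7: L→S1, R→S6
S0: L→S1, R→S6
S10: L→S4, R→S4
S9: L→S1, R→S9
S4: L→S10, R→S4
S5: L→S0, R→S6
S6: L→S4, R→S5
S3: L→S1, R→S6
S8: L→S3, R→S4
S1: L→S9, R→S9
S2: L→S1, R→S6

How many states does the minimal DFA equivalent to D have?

6

First remove the unreachable states {S2,S3,S7,S8}; 7 states remain.
Start with accepting vs non-accepting: {S0,S1,S4,S6,S10} | {S5,S9}.
On input L, block {S0,S1,S4,S6,S10} splits into {S0,S4,S6,S10} and {S1}.
On input L, block {S0,S4,S6,S10} splits into {S4,S6,S10} and {S0}.
Split {S4,S6,S10} by δ(·,R) → {S4,S10} and {S6}.
Split {S5,S9} by δ(·,L) → {S5} and {S9}.
The partition is now stable with 6 blocks: {S4,S10} | {S5} | {S1} | {S0} | {S6} | {S9}.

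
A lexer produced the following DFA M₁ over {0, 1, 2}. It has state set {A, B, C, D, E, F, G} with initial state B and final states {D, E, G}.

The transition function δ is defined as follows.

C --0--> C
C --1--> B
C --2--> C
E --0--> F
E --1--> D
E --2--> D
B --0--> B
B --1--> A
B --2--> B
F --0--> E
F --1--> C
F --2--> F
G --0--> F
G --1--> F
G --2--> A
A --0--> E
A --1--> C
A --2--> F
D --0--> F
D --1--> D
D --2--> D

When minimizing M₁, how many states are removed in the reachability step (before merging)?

1

Starting at B and following transitions, the reachable set is {A, B, C, D, E, F}. That leaves G unreachable — 1 in total.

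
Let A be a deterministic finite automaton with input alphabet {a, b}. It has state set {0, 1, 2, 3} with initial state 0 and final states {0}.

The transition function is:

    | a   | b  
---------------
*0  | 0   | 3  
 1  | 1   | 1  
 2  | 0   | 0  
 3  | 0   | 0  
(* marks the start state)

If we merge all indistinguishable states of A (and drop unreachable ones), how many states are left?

Reachable states from the start: {0,3}. Unreachable: {1,2} — drop them.
Initial partition by acceptance: {0} | {3}.
The partition is now stable with 2 blocks: {0} | {3}.

2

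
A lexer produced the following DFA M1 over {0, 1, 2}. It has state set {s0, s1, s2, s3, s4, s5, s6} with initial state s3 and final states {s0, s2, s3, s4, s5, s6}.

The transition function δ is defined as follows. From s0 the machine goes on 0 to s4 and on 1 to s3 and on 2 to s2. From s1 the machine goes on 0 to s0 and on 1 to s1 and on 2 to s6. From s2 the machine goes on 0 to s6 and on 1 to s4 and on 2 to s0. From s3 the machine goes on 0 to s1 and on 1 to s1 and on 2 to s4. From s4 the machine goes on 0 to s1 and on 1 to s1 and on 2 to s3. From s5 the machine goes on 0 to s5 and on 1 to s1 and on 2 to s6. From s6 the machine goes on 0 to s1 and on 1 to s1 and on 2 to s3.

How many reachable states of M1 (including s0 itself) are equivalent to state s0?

2

First remove the unreachable states {s5}; 6 states remain.
P0 = {s0,s2,s3,s4,s6} | {s1}.
On input 0, block {s0,s2,s3,s4,s6} splits into {s3,s4,s6} and {s0,s2}.
The partition is now stable with 3 blocks: {s3,s4,s6} | {s1} | {s0,s2}.
State s0 belongs to the block {s0,s2}, which has 2 states.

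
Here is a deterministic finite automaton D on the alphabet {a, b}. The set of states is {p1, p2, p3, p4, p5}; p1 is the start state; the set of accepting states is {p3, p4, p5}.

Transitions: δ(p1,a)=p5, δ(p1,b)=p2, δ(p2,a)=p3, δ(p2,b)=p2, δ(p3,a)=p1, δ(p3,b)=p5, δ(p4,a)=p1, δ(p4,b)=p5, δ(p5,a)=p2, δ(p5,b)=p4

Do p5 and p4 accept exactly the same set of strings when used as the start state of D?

Every state is reachable, so we keep all 5.
Initial partition by acceptance: {p3,p4,p5} | {p1,p2}.
Stable partition: {p3,p4,p5} | {p1,p2} — 2 equivalence classes.
p5 and p4 lie in the same block of the stable partition, so they are equivalent — no string distinguishes them.

Yes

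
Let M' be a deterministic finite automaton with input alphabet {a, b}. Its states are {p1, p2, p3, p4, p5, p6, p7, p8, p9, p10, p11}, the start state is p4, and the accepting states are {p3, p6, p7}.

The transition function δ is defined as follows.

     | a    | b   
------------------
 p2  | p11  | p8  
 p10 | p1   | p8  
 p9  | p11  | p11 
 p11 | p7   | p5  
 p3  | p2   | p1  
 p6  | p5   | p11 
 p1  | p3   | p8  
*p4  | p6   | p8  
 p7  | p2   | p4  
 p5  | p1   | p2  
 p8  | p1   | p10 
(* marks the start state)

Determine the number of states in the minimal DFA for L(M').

3

First remove the unreachable states {p9}; 10 states remain.
Initial partition by acceptance: {p3,p6,p7} | {p1,p2,p4,p5,p8,p10,p11}.
Split {p1,p2,p4,p5,p8,p10,p11} by δ(·,a) → {p2,p5,p8,p10} and {p1,p4,p11}.
No further refinement is possible. Final partition (3 blocks): {p3,p6,p7} | {p2,p5,p8,p10} | {p1,p4,p11}.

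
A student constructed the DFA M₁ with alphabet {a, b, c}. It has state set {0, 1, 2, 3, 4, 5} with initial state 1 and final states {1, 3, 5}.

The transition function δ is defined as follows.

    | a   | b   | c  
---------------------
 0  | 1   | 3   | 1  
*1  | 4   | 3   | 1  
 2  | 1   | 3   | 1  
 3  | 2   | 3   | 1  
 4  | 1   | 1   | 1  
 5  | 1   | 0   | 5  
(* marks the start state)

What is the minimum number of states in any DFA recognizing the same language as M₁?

2

Reachable states from the start: {1,2,3,4}. Unreachable: {0,5} — drop them.
P0 = {1,3} | {2,4}.
The partition is now stable with 2 blocks: {1,3} | {2,4}.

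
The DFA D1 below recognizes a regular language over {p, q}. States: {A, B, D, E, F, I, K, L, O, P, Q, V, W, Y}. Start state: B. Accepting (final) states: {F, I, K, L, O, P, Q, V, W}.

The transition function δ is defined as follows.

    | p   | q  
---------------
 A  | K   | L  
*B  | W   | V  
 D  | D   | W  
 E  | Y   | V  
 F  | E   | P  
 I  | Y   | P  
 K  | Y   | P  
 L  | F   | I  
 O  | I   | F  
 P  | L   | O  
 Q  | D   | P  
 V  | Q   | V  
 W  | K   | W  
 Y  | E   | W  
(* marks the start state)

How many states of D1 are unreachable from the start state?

No path from B leads to A; the other 13 states are all reachable.

1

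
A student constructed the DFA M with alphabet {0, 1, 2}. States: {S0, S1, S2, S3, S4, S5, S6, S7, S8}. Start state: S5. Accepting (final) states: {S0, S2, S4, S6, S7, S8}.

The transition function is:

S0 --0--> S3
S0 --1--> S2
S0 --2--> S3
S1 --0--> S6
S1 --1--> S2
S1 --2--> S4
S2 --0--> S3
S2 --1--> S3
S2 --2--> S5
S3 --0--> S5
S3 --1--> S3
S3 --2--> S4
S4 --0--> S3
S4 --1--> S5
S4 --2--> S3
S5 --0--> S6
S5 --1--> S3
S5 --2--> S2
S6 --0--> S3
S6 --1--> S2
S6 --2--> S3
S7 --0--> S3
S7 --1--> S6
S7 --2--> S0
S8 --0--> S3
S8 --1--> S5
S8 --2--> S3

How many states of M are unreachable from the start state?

No path from S5 leads to S0, S1, S7, S8; the other 5 states are all reachable.

4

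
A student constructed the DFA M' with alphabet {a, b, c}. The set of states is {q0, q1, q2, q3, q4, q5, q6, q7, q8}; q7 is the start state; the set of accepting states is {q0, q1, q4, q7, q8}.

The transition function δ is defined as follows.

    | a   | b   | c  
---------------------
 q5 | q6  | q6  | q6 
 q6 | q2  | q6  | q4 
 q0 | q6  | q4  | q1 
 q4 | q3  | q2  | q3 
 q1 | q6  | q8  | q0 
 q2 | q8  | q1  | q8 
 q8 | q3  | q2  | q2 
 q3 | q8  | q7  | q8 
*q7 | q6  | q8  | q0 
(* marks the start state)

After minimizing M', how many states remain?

4

Reachable states from the start: {q0,q1,q2,q3,q4,q6,q7,q8}. Unreachable: {q5} — drop them.
Start with accepting vs non-accepting: {q0,q1,q4,q7,q8} | {q2,q3,q6}.
Refine {q0,q1,q4,q7,q8} on symbol b: members go to different blocks, giving {q0,q1,q7} and {q4,q8}.
Refine {q2,q3,q6} on symbol a: members go to different blocks, giving {q2,q3} and {q6}.
No further refinement is possible. Final partition (4 blocks): {q0,q1,q7} | {q2,q3} | {q4,q8} | {q6}.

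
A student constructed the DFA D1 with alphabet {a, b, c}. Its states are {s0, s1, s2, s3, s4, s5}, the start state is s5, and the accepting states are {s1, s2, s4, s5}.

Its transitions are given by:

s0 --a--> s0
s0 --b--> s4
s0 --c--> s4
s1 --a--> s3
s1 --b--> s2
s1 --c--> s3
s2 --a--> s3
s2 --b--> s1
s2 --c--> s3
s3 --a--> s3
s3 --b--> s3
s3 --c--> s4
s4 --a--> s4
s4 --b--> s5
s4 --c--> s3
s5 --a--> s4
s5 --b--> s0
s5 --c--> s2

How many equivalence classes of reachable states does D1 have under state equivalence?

5

Every state is reachable, so we keep all 6.
Initial partition by acceptance: {s1,s2,s4,s5} | {s0,s3}.
Refine {s1,s2,s4,s5} on symbol a: members go to different blocks, giving {s1,s2} and {s4,s5}.
Split {s0,s3} by δ(·,b) → {s0} and {s3}.
Refine {s4,s5} on symbol b: members go to different blocks, giving {s4} and {s5}.
The partition is now stable with 5 blocks: {s1,s2} | {s0} | {s4} | {s3} | {s5}.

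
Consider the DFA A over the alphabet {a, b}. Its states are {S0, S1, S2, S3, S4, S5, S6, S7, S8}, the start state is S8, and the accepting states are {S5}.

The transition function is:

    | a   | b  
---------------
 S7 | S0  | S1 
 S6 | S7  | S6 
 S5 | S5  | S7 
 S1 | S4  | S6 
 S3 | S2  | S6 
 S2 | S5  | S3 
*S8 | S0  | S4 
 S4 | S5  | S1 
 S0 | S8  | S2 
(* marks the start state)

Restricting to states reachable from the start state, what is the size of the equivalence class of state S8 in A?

Every state is reachable, so we keep all 9.
Start with accepting vs non-accepting: {S5} | {S0,S1,S2,S3,S4,S6,S7,S8}.
Refine {S0,S1,S2,S3,S4,S6,S7,S8} on symbol a: members go to different blocks, giving {S0,S1,S3,S6,S7,S8} and {S2,S4}.
Refine {S0,S1,S3,S6,S7,S8} on symbol a: members go to different blocks, giving {S0,S6,S7,S8} and {S1,S3}.
On input b, block {S0,S6,S7,S8} splits into {S0,S8} and {S6} and {S7}.
The partition is now stable with 6 blocks: {S5} | {S0,S8} | {S2,S4} | {S1,S3} | {S6} | {S7}.
The equivalence class containing S8 is {S0,S8}, of size 2.

2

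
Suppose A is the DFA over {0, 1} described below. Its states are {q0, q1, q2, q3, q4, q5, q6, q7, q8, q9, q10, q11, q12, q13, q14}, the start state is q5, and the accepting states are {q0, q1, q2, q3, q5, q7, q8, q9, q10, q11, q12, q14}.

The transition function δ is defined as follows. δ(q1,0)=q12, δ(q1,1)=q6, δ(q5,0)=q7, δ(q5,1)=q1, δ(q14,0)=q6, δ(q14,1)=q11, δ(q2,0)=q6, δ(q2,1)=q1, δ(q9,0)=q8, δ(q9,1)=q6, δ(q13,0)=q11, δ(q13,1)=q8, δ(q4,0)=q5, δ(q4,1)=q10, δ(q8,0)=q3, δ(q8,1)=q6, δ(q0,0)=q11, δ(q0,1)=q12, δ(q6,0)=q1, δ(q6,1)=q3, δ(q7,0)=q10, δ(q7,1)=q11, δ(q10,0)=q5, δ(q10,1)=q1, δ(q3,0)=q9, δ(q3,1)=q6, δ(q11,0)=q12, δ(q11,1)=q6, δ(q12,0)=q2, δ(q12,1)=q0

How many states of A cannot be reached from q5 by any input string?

3

No path from q5 leads to q4, q13, q14; the other 12 states are all reachable.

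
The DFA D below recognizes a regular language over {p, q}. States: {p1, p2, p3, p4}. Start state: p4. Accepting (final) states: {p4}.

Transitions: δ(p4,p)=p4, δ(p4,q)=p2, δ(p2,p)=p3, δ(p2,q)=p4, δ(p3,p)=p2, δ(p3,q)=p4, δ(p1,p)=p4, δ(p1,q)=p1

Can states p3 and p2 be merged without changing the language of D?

Yes

First remove the unreachable states {p1}; 3 states remain.
P0 = {p4} | {p2,p3}.
Stable partition: {p4} | {p2,p3} — 2 equivalence classes.
p3 and p2 lie in the same block of the stable partition, so they are equivalent — no string distinguishes them.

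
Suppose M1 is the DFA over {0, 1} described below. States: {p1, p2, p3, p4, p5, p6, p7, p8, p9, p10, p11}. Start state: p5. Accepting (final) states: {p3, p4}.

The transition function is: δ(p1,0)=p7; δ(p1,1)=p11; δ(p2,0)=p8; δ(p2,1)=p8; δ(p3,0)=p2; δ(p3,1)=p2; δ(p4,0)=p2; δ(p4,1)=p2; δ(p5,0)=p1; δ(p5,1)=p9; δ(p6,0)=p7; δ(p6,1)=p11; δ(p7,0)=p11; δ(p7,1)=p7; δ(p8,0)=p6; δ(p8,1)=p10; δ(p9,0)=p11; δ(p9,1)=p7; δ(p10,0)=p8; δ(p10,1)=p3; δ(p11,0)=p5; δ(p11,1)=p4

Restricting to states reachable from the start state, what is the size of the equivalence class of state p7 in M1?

Every state is reachable, so we keep all 11.
Start with accepting vs non-accepting: {p3,p4} | {p1,p2,p5,p6,p7,p8,p9,p10,p11}.
Refine {p1,p2,p5,p6,p7,p8,p9,p10,p11} on symbol 1: members go to different blocks, giving {p1,p2,p5,p6,p7,p8,p9} and {p10,p11}.
On input 0, block {p1,p2,p5,p6,p7,p8,p9} splits into {p1,p2,p5,p6,p8} and {p7,p9}.
On input 0, block {p1,p2,p5,p6,p8} splits into {p2,p5,p8} and {p1,p6}.
Split {p2,p5,p8} by δ(·,0) → {p5,p8} and {p2}.
On input 1, block {p5,p8} splits into {p5} and {p8}.
On input 0, block {p10,p11} splits into {p10} and {p11}.
The partition is now stable with 8 blocks: {p3,p4} | {p5} | {p10} | {p7,p9} | {p1,p6} | {p2} | {p8} | {p11}.
The equivalence class containing p7 is {p7,p9}, of size 2.

2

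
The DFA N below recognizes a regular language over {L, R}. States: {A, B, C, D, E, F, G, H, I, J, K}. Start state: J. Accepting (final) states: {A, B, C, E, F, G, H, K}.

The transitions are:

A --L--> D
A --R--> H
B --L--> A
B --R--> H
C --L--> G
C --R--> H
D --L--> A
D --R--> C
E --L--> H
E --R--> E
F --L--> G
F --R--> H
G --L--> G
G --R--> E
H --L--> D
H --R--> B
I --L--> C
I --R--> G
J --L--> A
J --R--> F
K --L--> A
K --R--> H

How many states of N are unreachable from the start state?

Starting at J and following transitions, the reachable set is {A, B, C, D, E, F, G, H, J}. That leaves I, K unreachable — 2 in total.

2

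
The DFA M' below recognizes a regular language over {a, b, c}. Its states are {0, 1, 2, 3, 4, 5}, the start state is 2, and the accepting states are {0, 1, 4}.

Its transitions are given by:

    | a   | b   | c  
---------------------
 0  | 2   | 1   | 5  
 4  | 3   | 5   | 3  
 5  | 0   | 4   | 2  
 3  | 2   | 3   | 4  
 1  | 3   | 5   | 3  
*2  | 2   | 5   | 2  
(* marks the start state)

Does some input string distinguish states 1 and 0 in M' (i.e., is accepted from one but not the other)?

All states are reachable from the start state.
Start with accepting vs non-accepting: {0,1,4} | {2,3,5}.
Refine {0,1,4} on symbol b: members go to different blocks, giving {1,4} and {0}.
Split {2,3,5} by δ(·,a) → {2,3} and {5}.
On input b, block {2,3} splits into {2} and {3}.
The partition is now stable with 5 blocks: {1,4} | {2} | {0} | {5} | {3}.
1 and 0 end up in different blocks, so they are distinguishable. For instance, the string 'b' is accepted from only 0.

Yes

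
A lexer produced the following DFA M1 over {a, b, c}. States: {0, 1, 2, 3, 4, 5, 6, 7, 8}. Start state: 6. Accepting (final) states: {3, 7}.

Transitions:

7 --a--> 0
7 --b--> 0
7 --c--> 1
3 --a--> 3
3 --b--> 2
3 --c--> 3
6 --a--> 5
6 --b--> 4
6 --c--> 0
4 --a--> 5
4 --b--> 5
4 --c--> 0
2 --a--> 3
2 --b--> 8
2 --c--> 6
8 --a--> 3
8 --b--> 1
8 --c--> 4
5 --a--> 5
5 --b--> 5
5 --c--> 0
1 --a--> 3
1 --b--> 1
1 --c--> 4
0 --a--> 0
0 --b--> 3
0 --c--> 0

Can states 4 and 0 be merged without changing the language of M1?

No

First remove the unreachable states {7}; 8 states remain.
Start with accepting vs non-accepting: {3} | {0,1,2,4,5,6,8}.
Refine {0,1,2,4,5,6,8} on symbol a: members go to different blocks, giving {0,4,5,6} and {1,2,8}.
Refine {0,4,5,6} on symbol b: members go to different blocks, giving {4,5,6} and {0}.
Stable partition: {3} | {4,5,6} | {1,2,8} | {0} — 4 equivalence classes.
4 and 0 end up in different blocks, so they are distinguishable. For instance, the string 'b' is accepted from only 0.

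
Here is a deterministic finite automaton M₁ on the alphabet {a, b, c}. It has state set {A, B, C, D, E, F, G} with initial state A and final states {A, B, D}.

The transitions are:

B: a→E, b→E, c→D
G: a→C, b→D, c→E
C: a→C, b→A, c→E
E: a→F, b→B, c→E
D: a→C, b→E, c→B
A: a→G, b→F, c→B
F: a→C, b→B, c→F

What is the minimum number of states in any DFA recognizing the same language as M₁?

2

Every state is reachable, so we keep all 7.
Start with accepting vs non-accepting: {A,B,D} | {C,E,F,G}.
No further refinement is possible. Final partition (2 blocks): {A,B,D} | {C,E,F,G}.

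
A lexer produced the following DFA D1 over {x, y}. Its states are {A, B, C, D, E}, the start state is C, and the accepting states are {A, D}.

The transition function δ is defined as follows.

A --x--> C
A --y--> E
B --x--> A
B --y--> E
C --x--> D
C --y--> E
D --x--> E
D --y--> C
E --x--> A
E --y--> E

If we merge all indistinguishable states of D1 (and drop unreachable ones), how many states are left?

States {B} cannot be reached from the start state, so discard them.
Start with accepting vs non-accepting: {A,D} | {C,E}.
Stable partition: {A,D} | {C,E} — 2 equivalence classes.

2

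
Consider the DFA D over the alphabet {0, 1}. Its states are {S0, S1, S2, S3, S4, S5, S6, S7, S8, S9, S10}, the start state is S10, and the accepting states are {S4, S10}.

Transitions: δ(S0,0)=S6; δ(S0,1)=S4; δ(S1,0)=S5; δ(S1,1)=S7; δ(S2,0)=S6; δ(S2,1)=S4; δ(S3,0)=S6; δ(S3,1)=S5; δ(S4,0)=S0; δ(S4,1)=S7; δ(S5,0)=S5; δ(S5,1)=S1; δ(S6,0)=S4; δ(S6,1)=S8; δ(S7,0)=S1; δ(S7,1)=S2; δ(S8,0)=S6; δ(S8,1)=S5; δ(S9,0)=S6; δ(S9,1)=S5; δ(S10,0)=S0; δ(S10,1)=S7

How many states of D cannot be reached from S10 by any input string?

No path from S10 leads to S3, S9; the other 9 states are all reachable.

2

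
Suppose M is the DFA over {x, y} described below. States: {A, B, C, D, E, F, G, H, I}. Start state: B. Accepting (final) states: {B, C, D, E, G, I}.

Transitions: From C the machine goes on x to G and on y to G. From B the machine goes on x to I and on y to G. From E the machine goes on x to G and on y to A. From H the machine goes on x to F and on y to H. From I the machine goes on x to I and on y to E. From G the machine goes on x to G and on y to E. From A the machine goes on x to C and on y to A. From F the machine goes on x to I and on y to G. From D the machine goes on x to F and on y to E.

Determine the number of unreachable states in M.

BFS from B reaches {A, B, C, E, G, I}; the 3 state(s) D, F, H are never visited.

3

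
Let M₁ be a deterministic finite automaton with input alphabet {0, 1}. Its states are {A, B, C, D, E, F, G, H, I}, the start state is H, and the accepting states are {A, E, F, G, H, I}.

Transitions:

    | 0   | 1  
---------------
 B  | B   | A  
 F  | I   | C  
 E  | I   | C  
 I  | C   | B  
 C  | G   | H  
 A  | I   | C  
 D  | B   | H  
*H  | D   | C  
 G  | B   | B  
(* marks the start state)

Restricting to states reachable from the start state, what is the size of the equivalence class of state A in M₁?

1

Reachable states from the start: {A,B,C,D,G,H,I}. Unreachable: {E,F} — drop them.
P0 = {A,G,H,I} | {B,C,D}.
On input 0, block {A,G,H,I} splits into {G,H,I} and {A}.
Refine {B,C,D} on symbol 0: members go to different blocks, giving {B,D} and {C}.
Refine {G,H,I} on symbol 0: members go to different blocks, giving {G,H} and {I}.
On input 1, block {G,H} splits into {G} and {H}.
Refine {B,D} on symbol 1: members go to different blocks, giving {B} and {D}.
The partition is now stable with 7 blocks: {G} | {B} | {A} | {C} | {I} | {H} | {D}.
The equivalence class containing A is {A}, of size 1.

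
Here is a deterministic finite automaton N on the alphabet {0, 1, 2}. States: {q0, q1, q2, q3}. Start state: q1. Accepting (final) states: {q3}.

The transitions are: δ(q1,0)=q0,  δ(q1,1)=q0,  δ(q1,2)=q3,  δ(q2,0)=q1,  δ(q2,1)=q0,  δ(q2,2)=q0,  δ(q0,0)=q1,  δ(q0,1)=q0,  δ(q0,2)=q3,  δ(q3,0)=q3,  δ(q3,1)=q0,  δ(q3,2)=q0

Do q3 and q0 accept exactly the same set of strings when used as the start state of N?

No

First remove the unreachable states {q2}; 3 states remain.
P0 = {q3} | {q0,q1}.
Stable partition: {q3} | {q0,q1} — 2 equivalence classes.
q3 and q0 end up in different blocks, so they are distinguishable. For instance, the string 'ε' is accepted from only q3.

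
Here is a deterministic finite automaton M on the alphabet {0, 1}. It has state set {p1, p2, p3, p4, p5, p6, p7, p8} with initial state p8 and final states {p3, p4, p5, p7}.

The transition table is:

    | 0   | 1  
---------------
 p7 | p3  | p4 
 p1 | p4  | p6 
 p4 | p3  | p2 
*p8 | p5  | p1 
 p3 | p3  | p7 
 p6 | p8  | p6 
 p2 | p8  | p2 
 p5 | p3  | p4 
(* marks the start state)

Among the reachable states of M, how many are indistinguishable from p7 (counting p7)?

Every state is reachable, so we keep all 8.
Start with accepting vs non-accepting: {p3,p4,p5,p7} | {p1,p2,p6,p8}.
On input 1, block {p3,p4,p5,p7} splits into {p3,p5,p7} and {p4}.
Split {p3,p5,p7} by δ(·,1) → {p5,p7} and {p3}.
On input 0, block {p1,p2,p6,p8} splits into {p2,p6} and {p1} and {p8}.
No further refinement is possible. Final partition (6 blocks): {p5,p7} | {p2,p6} | {p4} | {p3} | {p1} | {p8}.
State p7 belongs to the block {p5,p7}, which has 2 states.

2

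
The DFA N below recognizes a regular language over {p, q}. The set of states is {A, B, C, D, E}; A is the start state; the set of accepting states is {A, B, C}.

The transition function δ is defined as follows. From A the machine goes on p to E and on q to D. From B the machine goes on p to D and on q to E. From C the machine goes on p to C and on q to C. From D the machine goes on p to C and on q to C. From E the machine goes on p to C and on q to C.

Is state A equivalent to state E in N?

No

States {B} cannot be reached from the start state, so discard them.
P0 = {A,C} | {D,E}.
Split {A,C} by δ(·,p) → {A} and {C}.
The partition is now stable with 3 blocks: {A} | {D,E} | {C}.
A and E end up in different blocks, so they are distinguishable. For instance, the string 'ε' is accepted from only A.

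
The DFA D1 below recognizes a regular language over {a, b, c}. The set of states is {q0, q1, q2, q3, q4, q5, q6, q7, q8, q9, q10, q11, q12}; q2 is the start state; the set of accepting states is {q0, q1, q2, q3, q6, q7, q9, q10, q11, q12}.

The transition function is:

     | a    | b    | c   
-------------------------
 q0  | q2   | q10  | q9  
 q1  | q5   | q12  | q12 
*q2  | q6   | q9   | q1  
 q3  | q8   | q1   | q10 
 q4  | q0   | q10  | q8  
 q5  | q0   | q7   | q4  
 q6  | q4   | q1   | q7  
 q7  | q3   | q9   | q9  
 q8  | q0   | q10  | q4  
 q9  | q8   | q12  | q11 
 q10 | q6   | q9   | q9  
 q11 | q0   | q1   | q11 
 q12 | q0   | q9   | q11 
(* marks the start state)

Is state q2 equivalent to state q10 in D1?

Yes

Every state is reachable, so we keep all 13.
P0 = {q0,q1,q2,q3,q6,q7,q9,q10,q11,q12} | {q4,q5,q8}.
Split {q0,q1,q2,q3,q6,q7,q9,q10,q11,q12} by δ(·,a) → {q0,q2,q7,q10,q11,q12} and {q1,q3,q6,q9}.
Refine {q0,q2,q7,q10,q11,q12} on symbol a: members go to different blocks, giving {q0,q11,q12} and {q2,q7,q10}.
On input a, block {q0,q11,q12} splits into {q11,q12} and {q0}.
Refine {q1,q3,q6,q9} on symbol b: members go to different blocks, giving {q1,q9} and {q3,q6}.
No further refinement is possible. Final partition (6 blocks): {q11,q12} | {q4,q5,q8} | {q1,q9} | {q2,q7,q10} | {q0} | {q3,q6}.
q2 and q10 lie in the same block of the stable partition, so they are equivalent — no string distinguishes them.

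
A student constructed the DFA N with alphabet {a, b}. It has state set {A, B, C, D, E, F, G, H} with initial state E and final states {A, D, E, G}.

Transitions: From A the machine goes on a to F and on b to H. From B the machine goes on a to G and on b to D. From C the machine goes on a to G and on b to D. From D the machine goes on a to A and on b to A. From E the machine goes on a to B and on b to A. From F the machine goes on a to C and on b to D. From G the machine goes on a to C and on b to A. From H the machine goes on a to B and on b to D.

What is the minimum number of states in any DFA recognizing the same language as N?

5

All states are reachable from the start state.
Start with accepting vs non-accepting: {A,D,E,G} | {B,C,F,H}.
On input a, block {A,D,E,G} splits into {A,E,G} and {D}.
Refine {A,E,G} on symbol b: members go to different blocks, giving {E,G} and {A}.
Refine {B,C,F,H} on symbol a: members go to different blocks, giving {B,C} and {F,H}.
The partition is now stable with 5 blocks: {E,G} | {B,C} | {D} | {A} | {F,H}.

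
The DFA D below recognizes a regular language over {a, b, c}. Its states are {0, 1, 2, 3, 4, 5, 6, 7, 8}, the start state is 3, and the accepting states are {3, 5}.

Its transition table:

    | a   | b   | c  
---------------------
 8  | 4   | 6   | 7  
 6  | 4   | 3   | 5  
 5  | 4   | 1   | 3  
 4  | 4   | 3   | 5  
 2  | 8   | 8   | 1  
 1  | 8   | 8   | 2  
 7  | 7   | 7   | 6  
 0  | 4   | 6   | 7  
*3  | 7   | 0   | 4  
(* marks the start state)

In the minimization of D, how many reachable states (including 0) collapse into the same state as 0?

All states are reachable from the start state.
P0 = {3,5} | {0,1,2,4,6,7,8}.
On input c, block {3,5} splits into {3} and {5}.
Refine {0,1,2,4,6,7,8} on symbol b: members go to different blocks, giving {0,1,2,7,8} and {4,6}.
On input a, block {0,1,2,7,8} splits into {1,2,7} and {0,8}.
Split {1,2,7} by δ(·,a) → {1,2} and {7}.
No further refinement is possible. Final partition (6 blocks): {3} | {1,2} | {5} | {4,6} | {0,8} | {7}.
State 0 belongs to the block {0,8}, which has 2 states.

2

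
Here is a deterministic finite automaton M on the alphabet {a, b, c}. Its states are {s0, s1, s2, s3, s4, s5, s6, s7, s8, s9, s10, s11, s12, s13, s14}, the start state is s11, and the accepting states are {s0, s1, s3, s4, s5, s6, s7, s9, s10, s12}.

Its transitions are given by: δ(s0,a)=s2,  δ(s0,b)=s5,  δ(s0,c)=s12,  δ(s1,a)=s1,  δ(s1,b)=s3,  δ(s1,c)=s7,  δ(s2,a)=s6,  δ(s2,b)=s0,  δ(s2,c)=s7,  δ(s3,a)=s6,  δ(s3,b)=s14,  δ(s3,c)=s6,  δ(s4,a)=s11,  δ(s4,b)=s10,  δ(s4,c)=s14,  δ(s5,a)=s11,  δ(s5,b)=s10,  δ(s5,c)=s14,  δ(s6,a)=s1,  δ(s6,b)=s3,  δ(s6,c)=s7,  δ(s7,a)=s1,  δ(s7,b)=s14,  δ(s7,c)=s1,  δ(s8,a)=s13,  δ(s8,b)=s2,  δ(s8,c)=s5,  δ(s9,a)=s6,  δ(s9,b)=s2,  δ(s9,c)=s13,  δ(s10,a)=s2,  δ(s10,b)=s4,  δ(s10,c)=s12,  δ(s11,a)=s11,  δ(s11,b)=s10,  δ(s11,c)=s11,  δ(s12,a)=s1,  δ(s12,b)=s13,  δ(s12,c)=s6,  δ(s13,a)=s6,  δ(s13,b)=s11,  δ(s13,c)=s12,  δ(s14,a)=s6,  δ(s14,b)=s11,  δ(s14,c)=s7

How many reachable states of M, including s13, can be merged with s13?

States {s8,s9} cannot be reached from the start state, so discard them.
Start with accepting vs non-accepting: {s0,s1,s3,s4,s5,s6,s7,s10,s12} | {s2,s11,s13,s14}.
On input a, block {s0,s1,s3,s4,s5,s6,s7,s10,s12} splits into {s1,s3,s6,s7,s12} and {s0,s4,s5,s10}.
On input b, block {s1,s3,s6,s7,s12} splits into {s3,s7,s12} and {s1,s6}.
Refine {s2,s11,s13,s14} on symbol a: members go to different blocks, giving {s2,s13,s14} and {s11}.
Refine {s2,s13,s14} on symbol b: members go to different blocks, giving {s13,s14} and {s2}.
Split {s0,s4,s5,s10} by δ(·,a) → {s0,s10} and {s4,s5}.
Stable partition: {s3,s7,s12} | {s13,s14} | {s0,s10} | {s1,s6} | {s11} | {s2} | {s4,s5} — 7 equivalence classes.
The equivalence class containing s13 is {s13,s14}, of size 2.

2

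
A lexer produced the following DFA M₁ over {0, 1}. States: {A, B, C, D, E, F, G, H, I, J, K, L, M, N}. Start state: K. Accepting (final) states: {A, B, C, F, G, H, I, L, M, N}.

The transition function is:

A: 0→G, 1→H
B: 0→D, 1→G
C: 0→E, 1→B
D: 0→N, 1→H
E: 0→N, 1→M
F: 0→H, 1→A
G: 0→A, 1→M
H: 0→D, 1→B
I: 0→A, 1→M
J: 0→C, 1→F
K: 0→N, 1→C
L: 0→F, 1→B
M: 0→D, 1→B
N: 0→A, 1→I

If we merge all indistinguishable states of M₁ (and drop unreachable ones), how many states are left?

Reachable states from the start: {A,B,C,D,E,G,H,I,K,M,N}. Unreachable: {F,J,L} — drop them.
Start with accepting vs non-accepting: {A,B,C,G,H,I,M,N} | {D,E,K}.
Split {A,B,C,G,H,I,M,N} by δ(·,0) → {A,G,I,N} and {B,C,H,M}.
On input 1, block {A,G,I,N} splits into {A,G,I} and {N}.
Refine {B,C,H,M} on symbol 1: members go to different blocks, giving {C,H,M} and {B}.
No further refinement is possible. Final partition (5 blocks): {A,G,I} | {D,E,K} | {C,H,M} | {N} | {B}.

5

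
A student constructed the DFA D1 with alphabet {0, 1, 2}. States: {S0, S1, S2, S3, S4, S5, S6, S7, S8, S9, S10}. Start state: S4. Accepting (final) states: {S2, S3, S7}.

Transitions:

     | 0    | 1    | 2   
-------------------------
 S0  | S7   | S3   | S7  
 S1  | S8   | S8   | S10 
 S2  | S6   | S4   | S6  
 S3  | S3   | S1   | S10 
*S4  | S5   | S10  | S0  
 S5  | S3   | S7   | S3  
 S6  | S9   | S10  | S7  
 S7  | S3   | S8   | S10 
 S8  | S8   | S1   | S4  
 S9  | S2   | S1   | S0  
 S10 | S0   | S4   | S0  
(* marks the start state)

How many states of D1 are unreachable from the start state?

No path from S4 leads to S2, S6, S9; the other 8 states are all reachable.

3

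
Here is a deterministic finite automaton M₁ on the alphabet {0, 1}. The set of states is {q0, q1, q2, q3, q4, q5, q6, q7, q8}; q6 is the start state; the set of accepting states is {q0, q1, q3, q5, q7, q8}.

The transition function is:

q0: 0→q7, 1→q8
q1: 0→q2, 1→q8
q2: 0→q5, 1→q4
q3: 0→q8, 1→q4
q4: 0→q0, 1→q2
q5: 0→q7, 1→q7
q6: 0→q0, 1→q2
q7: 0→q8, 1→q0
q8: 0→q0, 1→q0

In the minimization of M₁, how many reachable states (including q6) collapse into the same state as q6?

3

Reachable states from the start: {q0,q2,q4,q5,q6,q7,q8}. Unreachable: {q1,q3} — drop them.
Initial partition by acceptance: {q0,q5,q7,q8} | {q2,q4,q6}.
Stable partition: {q0,q5,q7,q8} | {q2,q4,q6} — 2 equivalence classes.
The equivalence class containing q6 is {q2,q4,q6}, of size 3.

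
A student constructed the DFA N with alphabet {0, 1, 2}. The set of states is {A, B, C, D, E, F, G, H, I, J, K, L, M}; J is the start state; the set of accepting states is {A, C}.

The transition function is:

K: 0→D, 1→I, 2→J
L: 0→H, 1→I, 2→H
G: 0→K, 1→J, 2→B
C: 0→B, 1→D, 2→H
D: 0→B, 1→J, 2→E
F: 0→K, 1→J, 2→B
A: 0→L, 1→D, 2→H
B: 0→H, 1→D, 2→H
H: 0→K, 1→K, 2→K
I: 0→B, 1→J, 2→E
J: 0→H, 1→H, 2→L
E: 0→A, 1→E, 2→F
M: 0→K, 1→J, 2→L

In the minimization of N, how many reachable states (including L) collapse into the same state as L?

States {C,G,M} cannot be reached from the start state, so discard them.
P0 = {A} | {B,D,E,F,H,I,J,K,L}.
On input 0, block {B,D,E,F,H,I,J,K,L} splits into {B,D,F,H,I,J,K,L} and {E}.
Split {B,D,F,H,I,J,K,L} by δ(·,2) → {B,F,H,J,K,L} and {D,I}.
Refine {B,F,H,J,K,L} on symbol 0: members go to different blocks, giving {B,F,H,J,L} and {K}.
Split {B,F,H,J,L} by δ(·,0) → {B,J,L} and {F,H}.
Split {B,J,L} by δ(·,1) → {B,L} and {J}.
On input 1, block {F,H} splits into {F} and {H}.
Stable partition: {A} | {B,L} | {E} | {D,I} | {K} | {F} | {J} | {H} — 8 equivalence classes.
The equivalence class containing L is {B,L}, of size 2.

2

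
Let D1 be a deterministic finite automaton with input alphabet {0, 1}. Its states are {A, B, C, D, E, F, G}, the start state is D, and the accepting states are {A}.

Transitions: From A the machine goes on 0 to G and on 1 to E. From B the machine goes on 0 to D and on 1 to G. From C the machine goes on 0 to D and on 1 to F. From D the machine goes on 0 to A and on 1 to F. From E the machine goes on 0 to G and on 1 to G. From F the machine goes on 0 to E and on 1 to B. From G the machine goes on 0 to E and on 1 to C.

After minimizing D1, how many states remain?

5

All states are reachable from the start state.
Initial partition by acceptance: {A} | {B,C,D,E,F,G}.
Split {B,C,D,E,F,G} by δ(·,0) → {B,C,E,F,G} and {D}.
On input 0, block {B,C,E,F,G} splits into {E,F,G} and {B,C}.
Refine {E,F,G} on symbol 1: members go to different blocks, giving {F,G} and {E}.
No further refinement is possible. Final partition (5 blocks): {A} | {F,G} | {D} | {B,C} | {E}.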